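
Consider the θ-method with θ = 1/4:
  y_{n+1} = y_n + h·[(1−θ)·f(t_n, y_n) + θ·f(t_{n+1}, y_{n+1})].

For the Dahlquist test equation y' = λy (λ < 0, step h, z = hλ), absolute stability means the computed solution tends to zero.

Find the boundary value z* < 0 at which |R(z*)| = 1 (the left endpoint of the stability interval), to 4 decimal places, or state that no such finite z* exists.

Test eqn y'=λy, z=hλ:
  y_{n+1} = y_n + z·[3/4·y_n + 1/4·y_{n+1}] ⇒ (1 − 1/4z)y_{n+1} = (1 + 3/4z)y_n
  so R(z) = (1 + 3/4z)/(1 − 1/4z).

Find x<0 with |R(x)|<1.
x=-0.56: |R|=0.5088
R=−1: 1+3/4x = −1+1/4x ⇒ -1/2x=2 ⇒ x=2/(-1/2)=-4.0000
Confirm numerically:
  x=-3.589: |R|=0.89169 <1
  x=-2.597: |R|=0.57466 <1
  x=-2.406: |R|=0.50234 <1
  x=-1.729: |R|=0.20719 <1
  x=-4.435: |R|=1.10314 >1
  x=-4.198: |R|=1.04830 >1
Stable set (-4.0000, 0).

left endpoint -4.0000.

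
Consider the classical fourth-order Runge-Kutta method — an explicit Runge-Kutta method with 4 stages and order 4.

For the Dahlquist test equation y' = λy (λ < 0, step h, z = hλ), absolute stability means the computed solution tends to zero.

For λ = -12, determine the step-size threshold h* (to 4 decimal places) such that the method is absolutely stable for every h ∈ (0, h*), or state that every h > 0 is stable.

On y'=λy, z=hλ:
  order 4, 4-stage ⇒ R(z)=1+z+z^2/2+z^3/6+z^4/24
  (e.g. R(-1.78)=0.28252, |R|=0.28252)

Need |R(x)|<1, x<0.
x=-1.78: |R|=0.2825
|R(-1.22)|=0.3139 |R(-0.98)|=0.3818 |R(-0.56)|=0.5716
Bisect:
  x_lo=-3.2109 |R|=1.8556  x_hi=-0.0821 |R|=0.9212
  mid=-1.64650 |R|=0.27127 →hi
  mid=-2.42869 |R|=0.58266 →hi
  mid=-2.81978 |R|=1.05326 →lo
  mid=-2.62424 |R|=0.78312 →hi
  mid=-2.72201 |R|=0.90871 →hi
  mid=-2.77090 |R|=0.97851 →hi
  mid=-2.79534 |R|=1.01526 →lo
  ...
  [-2.78541,-2.78522] ⇒ x*=-2.7853
Interval (-2.7853, 0).

(-2.7853,0); λ=-12 ⇒ h* = 0.2321.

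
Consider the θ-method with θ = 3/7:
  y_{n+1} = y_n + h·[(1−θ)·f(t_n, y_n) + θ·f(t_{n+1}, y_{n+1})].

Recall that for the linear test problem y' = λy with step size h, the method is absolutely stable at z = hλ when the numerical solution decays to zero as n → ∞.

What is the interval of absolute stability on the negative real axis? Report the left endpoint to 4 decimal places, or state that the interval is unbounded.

z∈(-14.0000,0).

Test eqn y'=λy, z=hλ:
  y_{n+1} = y_n + z·[4/7·y_n + 3/7·y_{n+1}] ⇒ (1 − 3/7z)y_{n+1} = (1 + 4/7z)y_n
  Hence R(z) = (1 + 4/7z)/(1 − 3/7z).

Need |R(x)|<1, x<0.
x=-1.66: |R|=0.0301
R=−1: 1+4/7x = −1+3/7x ⇒ -1/7x=2 ⇒ x=2/(-1/7)=-14.0000
Confirm numerically:
  x=-12.738: |R|=0.97209 <1
  x=-11.556: |R|=0.94135 <1
  x=-10.605: |R|=0.91253 <1
  x=-5.706: |R|=0.65611 <1
  x=-14.499: |R|=1.00988 >1
  x=-14.443: |R|=1.00880 >1
  x=-14.405: |R|=1.00807 >1
Stable set (-14.0000, 0).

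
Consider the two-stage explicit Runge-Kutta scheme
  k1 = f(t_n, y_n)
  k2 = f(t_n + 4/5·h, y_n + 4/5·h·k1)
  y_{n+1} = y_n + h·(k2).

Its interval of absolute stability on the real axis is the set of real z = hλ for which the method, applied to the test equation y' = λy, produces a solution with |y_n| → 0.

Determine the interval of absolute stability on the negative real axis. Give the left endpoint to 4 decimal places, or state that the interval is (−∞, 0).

Set f=λy, z=hλ:
  k1=λy_n ⇒ h·k1=z·y_n;  k2=λ(1+4/5z)y_n ⇒ h·k2=z(1+4/5z)y_n
  y_{n+1}/y_n = 1 + z(1+4/5z) = 1 + z + 4/5z²
  Hence R(z) = 1 + z + 4/5z².

Solve |R(x)|<1 on ℝ⁻.
x=-0.36: |R|=0.7437
R=1: x+4/5x²=0 ⇒ x=−5/4=-1.2500; min R=1−1/(4·4/5)=0.6875>−1
Confirm numerically:
  x=-1.141: |R|=0.90050 <1
  x=-1.120: |R|=0.88352 <1
  x=-0.903: |R|=0.74933 <1
  x=-0.617: |R|=0.68755 <1
  x=-1.688: |R|=1.59148 >1
  x=-1.662: |R|=1.54780 >1
So |R|<1 on (-1.2500, 0).

(-1.2500, 0).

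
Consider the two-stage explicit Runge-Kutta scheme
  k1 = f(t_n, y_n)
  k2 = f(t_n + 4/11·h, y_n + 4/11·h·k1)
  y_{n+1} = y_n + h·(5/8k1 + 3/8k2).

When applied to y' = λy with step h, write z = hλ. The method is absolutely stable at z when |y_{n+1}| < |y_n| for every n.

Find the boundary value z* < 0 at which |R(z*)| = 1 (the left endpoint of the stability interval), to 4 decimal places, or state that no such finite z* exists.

z* = -7.3333.

With y'=λy (z=hλ):
  k1=λy_n ⇒ h·k1=z·y_n;  k2=λ(1+4/11z)y_n ⇒ h·k2=z(1+4/11z)y_n
  y_{n+1}/y_n = 1 + 5/8z + 3/8z(1+4/11z) = 1 + z + 3/22z²
  ⇒ R(z) = 1 + z + 3/22z².

Need |R(x)|<1, x<0.
x=-1.11: |R|=0.0580
R=1: x+3/22x²=0 ⇒ x=−22/3=-7.3333; min R=1−1/(4·3/22)=-0.8333>−1
Confirm numerically:
  x=-5.207: |R|=0.50979 <1
  x=-3.852: |R|=0.82865 <1
  x=-3.605: |R|=0.83281 <1
  x=-3.243: |R|=0.80886 <1
  x=-7.782: |R|=1.47612 >1
  x=-7.745: |R|=1.43478 >1
Stable set (-7.3333, 0).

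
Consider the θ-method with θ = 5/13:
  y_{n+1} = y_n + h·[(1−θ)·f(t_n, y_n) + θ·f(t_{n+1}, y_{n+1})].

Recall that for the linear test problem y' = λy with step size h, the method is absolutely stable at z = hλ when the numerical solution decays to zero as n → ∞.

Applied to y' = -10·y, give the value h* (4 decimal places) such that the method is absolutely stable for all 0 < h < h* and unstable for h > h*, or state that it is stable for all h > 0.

Set f=λy, z=hλ:
  y_{n+1} = y_n + z·[8/13·y_n + 5/13·y_{n+1}] ⇒ (1 − 5/13z)y_{n+1} = (1 + 8/13z)y_n
  Hence R(z) = (1 + 8/13z)/(1 − 5/13z).

Need |R(x)|<1, x<0.
x=-0.61: |R|=0.5059
R=−1: 1+8/13x = −1+5/13x ⇒ -3/13x=2 ⇒ x=2/(-3/13)=-8.6667
Confirm numerically:
  x=-8.053: |R|=0.96544 <1
  x=-5.272: |R|=0.74126 <1
  x=-5.046: |R|=0.71588 <1
  x=-3.573: |R|=0.50491 <1
  x=-8.931: |R|=1.01375 >1
  x=-8.830: |R|=1.00857 >1
  x=-8.820: |R|=1.00806 >1
So |R|<1 on (-8.6667, 0).

(-8.6667,0); λ=-10 ⇒ h* = (26/3)/10 = 0.8667.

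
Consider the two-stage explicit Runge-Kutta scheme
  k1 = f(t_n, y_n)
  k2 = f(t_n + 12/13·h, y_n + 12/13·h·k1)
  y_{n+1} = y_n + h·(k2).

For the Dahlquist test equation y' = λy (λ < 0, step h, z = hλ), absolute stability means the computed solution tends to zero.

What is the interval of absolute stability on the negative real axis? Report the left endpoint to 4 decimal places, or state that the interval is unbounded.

Set f=λy, z=hλ:
  k1=λy_n ⇒ h·k1=z·y_n;  k2=λ(1+12/13z)y_n ⇒ h·k2=z(1+12/13z)y_n
  y_{n+1}/y_n = 1 + z(1+12/13z) = 1 + z + 12/13z²
  so R(z) = 1 + z + 12/13z².

Find x<0 with |R(x)|<1.
x=-1.51: |R|=1.5947
R=1: x+12/13x²=0 ⇒ x=−13/12=-1.0833; min R=1−1/(4·12/13)=0.7292>−1
Confirm numerically:
  x=-1.052: |R|=0.96957 <1
  x=-0.844: |R|=0.81354 <1
  x=-0.788: |R|=0.78518 <1
  x=-0.688: |R|=0.74893 <1
  x=-1.581: |R|=1.72629 >1
  x=-1.549: |R|=1.66583 >1
  x=-1.439: |R|=1.47243 >1
Stable set (-1.0833, 0).

z∈(-1.0833,0).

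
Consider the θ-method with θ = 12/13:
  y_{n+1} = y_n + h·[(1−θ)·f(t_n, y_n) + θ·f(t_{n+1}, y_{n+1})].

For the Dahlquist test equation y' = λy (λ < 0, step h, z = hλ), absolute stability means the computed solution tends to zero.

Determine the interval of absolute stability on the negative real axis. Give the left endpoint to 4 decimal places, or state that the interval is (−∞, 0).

interval (−∞, 0).

Set f=λy, z=hλ:
  y_{n+1} = y_n + z·[1/13·y_n + 12/13·y_{n+1}] ⇒ (1 − 12/13z)y_{n+1} = (1 + 1/13z)y_n
  so R(z) = (1 + 1/13z)/(1 − 12/13z).

Find x<0 with |R(x)|<1.
x=-1.2: |R|=0.4307
x=-2: |R|=0.2973
x=-10: |R|=0.0226
x=-100: |R|=0.0717
θ=12/13≥1/2 ⇒ |1+1/13x|<|1−12/13x| ∀x<0 ⇒ stable on all of ℝ⁻.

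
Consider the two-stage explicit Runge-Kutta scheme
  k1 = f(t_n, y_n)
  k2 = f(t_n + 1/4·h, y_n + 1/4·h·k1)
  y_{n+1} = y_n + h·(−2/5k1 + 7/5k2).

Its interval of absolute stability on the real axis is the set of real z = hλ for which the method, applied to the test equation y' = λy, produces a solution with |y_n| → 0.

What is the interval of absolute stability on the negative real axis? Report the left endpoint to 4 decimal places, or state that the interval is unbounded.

z∈(-2.8571,0).

On y'=λy, z=hλ:
  k1=λy_n ⇒ h·k1=z·y_n;  k2=λ(1+1/4z)y_n ⇒ h·k2=z(1+1/4z)y_n
  y_{n+1}/y_n = 1 − 2/5z + 7/5z(1+1/4z) = 1 + z + 7/20z²
  Hence R(z) = 1 + z + 7/20z².

Need |R(x)|<1, x<0.
x=-0.6: |R|=0.5260
R=1: x+7/20x²=0 ⇒ x=−20/7=-2.8571; min R=1−1/(4·7/20)=0.2857>−1
Confirm numerically:
  x=-2.387: |R|=0.60722 <1
  x=-2.180: |R|=0.48334 <1
  x=-2.015: |R|=0.40608 <1
  x=-3.390: |R|=1.63223 >1
  x=-3.004: |R|=1.15441 >1
Interval (-2.8571, 0).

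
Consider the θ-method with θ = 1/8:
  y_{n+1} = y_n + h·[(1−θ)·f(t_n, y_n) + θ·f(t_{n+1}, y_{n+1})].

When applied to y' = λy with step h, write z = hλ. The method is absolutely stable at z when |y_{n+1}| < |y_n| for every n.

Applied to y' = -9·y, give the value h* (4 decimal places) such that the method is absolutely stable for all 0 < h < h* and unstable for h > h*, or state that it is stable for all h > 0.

On y'=λy, z=hλ:
  y_{n+1} = y_n + z·[7/8·y_n + 1/8·y_{n+1}] ⇒ (1 − 1/8z)y_{n+1} = (1 + 7/8z)y_n
  so R(z) = (1 + 7/8z)/(1 − 1/8z).

Boundary: |R(x)|=1, x<0.
x=-0.81: |R|=0.2645
R=−1: 1+7/8x = −1+1/8x ⇒ -3/4x=2 ⇒ x=2/(-3/4)=-2.6667
Confirm numerically:
  x=-2.040: |R|=0.62550 <1
  x=-1.476: |R|=0.24610 <1
  x=-1.432: |R|=0.21459 <1
  x=-1.301: |R|=0.11902 <1
  x=-2.861: |R|=1.10736 >1
  x=-2.813: |R|=1.08120 >1
So |R|<1 on (-2.6667, 0).

(-2.6667,0); λ=-9 ⇒ h* = (8/3)/9 = 0.2963.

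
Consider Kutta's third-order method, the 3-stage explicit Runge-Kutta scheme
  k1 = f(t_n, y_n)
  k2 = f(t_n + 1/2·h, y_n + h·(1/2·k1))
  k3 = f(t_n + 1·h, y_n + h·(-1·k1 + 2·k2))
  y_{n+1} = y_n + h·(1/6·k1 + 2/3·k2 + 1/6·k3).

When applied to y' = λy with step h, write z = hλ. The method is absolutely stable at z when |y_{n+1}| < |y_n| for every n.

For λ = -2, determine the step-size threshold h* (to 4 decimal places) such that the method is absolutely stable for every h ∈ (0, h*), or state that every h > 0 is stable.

Test eqn y'=λy, z=hλ:
  order 3, 3-stage ⇒ R(z)=1+z+z^2/2+z^3/6
  (e.g. R(-1.63)=-0.02334, |R|=0.02334)

Find x<0 with |R(x)|<1.
x=-1.63: |R|=0.0233
|R(-2.41)|=0.8389 |R(-2.36)|=0.7659 |R(-2.14)|=0.4836
Bisect:
  x_lo=-3.2831 |R|=2.7917  x_hi=-0.3494 |R|=0.7045
  mid=-1.81626 |R|=0.16544 →hi
  mid=-2.54968 |R|=1.06177 →lo
  mid=-2.18297 |R|=0.53406 →hi
  mid=-2.36633 |R|=0.77495 →hi
  mid=-2.45800 |R|=0.91223 →hi
  mid=-2.50384 |R|=0.98542 →hi
  mid=-2.52676 |R|=1.02320 →lo
  mid=-2.51530 |R|=1.00421 →lo
  mid=-2.50957 |R|=0.99479 →hi
  mid=-2.51244 |R|=0.99949 →hi
  ...
  [-2.51280,-2.51262] ⇒ x*=-2.5127
So |R|<1 on (-2.5127, 0).

(-2.5127,0); λ=-2 ⇒ h* = 1.2564.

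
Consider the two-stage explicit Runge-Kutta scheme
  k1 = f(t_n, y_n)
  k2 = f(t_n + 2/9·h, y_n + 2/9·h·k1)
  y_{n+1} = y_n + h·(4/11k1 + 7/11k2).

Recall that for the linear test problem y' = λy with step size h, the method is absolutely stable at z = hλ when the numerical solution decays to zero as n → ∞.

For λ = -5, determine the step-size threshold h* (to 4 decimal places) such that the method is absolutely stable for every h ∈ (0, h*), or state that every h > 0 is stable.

Set f=λy, z=hλ:
  k1=λy_n ⇒ h·k1=z·y_n;  k2=λ(1+2/9z)y_n ⇒ h·k2=z(1+2/9z)y_n
  y_{n+1}/y_n = 1 + 4/11z + 7/11z(1+2/9z) = 1 + z + 14/99z²
  ⇒ R(z) = 1 + z + 14/99z².

Boundary: |R(x)|=1, x<0.
x=-1.31: |R|=0.0673
R=1: x+14/99x²=0 ⇒ x=−99/14=-7.0714; min R=1−1/(4·14/99)=-0.7679>−1
Confirm numerically:
  x=-6.049: |R|=0.12540 <1
  x=-5.866: |R|=0.00005 <1
  x=-5.539: |R|=0.20034 <1
  x=-3.494: |R|=0.76761 <1
  x=-7.543: |R|=1.50302 >1
  x=-7.391: |R|=1.33401 >1
  x=-7.321: |R|=1.25838 >1
Interval (-7.0714, 0).

(-7.0714,0); λ=-5 ⇒ h* = (99/14)/5 = 1.4143.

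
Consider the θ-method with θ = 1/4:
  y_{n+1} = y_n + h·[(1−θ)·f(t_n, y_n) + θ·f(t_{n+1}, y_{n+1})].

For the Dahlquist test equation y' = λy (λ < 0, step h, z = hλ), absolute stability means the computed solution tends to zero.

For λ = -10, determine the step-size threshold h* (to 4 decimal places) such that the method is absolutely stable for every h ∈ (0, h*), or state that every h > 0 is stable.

With y'=λy (z=hλ):
  y_{n+1} = y_n + z·[3/4·y_n + 1/4·y_{n+1}] ⇒ (1 − 1/4z)y_{n+1} = (1 + 3/4z)y_n
  ⇒ R(z) = (1 + 3/4z)/(1 − 1/4z).

Boundary: |R(x)|=1, x<0.
x=-1.03: |R|=0.1809
R=−1: 1+3/4x = −1+1/4x ⇒ -1/2x=2 ⇒ x=2/(-1/2)=-4.0000
Confirm numerically:
  x=-3.777: |R|=0.94265 <1
  x=-2.335: |R|=0.47435 <1
  x=-2.274: |R|=0.44979 <1
  x=-1.765: |R|=0.22463 <1
  x=-4.246: |R|=1.05967 >1
  x=-4.067: |R|=1.01661 >1
Stable set (-4.0000, 0).

(-4.0000,0); λ=-10 ⇒ h* = (4)/10 = 0.4000.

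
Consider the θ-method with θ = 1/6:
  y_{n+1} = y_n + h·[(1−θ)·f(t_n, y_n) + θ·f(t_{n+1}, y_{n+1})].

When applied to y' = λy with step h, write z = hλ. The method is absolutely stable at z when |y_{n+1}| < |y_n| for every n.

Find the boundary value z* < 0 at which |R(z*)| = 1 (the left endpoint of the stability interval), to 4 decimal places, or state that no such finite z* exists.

Set f=λy, z=hλ:
  y_{n+1} = y_n + z·[5/6·y_n + 1/6·y_{n+1}] ⇒ (1 − 1/6z)y_{n+1} = (1 + 5/6z)y_n
  Hence R(z) = (1 + 5/6z)/(1 − 1/6z).

Need |R(x)|<1, x<0.
x=-0.62: |R|=0.4381
R=−1: 1+5/6x = −1+1/6x ⇒ -2/3x=2 ⇒ x=2/(-2/3)=-3.0000
Confirm numerically:
  x=-2.903: |R|=0.95642 <1
  x=-2.750: |R|=0.88571 <1
  x=-1.891: |R|=0.43784 <1
  x=-3.384: |R|=1.16368 >1
  x=-3.088: |R|=1.03873 >1
Interval (-3.0000, 0).

left endpoint -3.0000.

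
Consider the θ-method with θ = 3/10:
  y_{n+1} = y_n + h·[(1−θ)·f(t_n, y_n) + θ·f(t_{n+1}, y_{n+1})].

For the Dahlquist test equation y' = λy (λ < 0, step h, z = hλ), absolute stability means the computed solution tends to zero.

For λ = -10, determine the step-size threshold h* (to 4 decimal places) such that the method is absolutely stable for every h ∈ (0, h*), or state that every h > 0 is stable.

(-5.0000,0); λ=-10 ⇒ h* = (5)/10 = 0.5000.

With y'=λy (z=hλ):
  y_{n+1} = y_n + z·[7/10·y_n + 3/10·y_{n+1}] ⇒ (1 − 3/10z)y_{n+1} = (1 + 7/10z)y_n
  ⇒ R(z) = (1 + 7/10z)/(1 − 3/10z).

Boundary: |R(x)|=1, x<0.
x=-0.8: |R|=0.3548
R=−1: 1+7/10x = −1+3/10x ⇒ -2/5x=2 ⇒ x=2/(-2/5)=-5.0000
Confirm numerically:
  x=-4.839: |R|=0.97373 <1
  x=-4.612: |R|=0.93489 <1
  x=-3.969: |R|=0.81175 <1
  x=-5.536: |R|=1.08058 >1
  x=-5.225: |R|=1.03505 >1
So |R|<1 on (-5.0000, 0).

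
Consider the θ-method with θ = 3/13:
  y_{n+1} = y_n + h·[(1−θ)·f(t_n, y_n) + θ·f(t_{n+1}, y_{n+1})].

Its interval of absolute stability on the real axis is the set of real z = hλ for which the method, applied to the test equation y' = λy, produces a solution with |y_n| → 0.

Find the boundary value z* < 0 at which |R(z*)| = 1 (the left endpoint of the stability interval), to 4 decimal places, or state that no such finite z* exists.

left endpoint -3.7143.

Test eqn y'=λy, z=hλ:
  y_{n+1} = y_n + z·[10/13·y_n + 3/13·y_{n+1}] ⇒ (1 − 3/13z)y_{n+1} = (1 + 10/13z)y_n
  ⇒ R(z) = (1 + 10/13z)/(1 − 3/13z).

Need |R(x)|<1, x<0.
x=-1.41: |R|=0.0638
R=−1: 1+10/13x = −1+3/13x ⇒ -7/13x=2 ⇒ x=2/(-7/13)=-3.7143
Confirm numerically:
  x=-2.878: |R|=0.72941 <1
  x=-2.445: |R|=0.56307 <1
  x=-2.240: |R|=0.47667 <1
  x=-4.176: |R|=1.12661 >1
  x=-3.927: |R|=1.06009 >1
So |R|<1 on (-3.7143, 0).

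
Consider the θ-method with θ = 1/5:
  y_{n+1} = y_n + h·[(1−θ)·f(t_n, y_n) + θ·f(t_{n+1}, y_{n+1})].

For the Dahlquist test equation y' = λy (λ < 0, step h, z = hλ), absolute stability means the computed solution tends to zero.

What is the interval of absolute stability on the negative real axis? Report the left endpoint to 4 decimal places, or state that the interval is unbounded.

With y'=λy (z=hλ):
  y_{n+1} = y_n + z·[4/5·y_n + 1/5·y_{n+1}] ⇒ (1 − 1/5z)y_{n+1} = (1 + 4/5z)y_n
  R(z) = (1 + 4/5z)/(1 − 1/5z).

Find x<0 with |R(x)|<1.
x=-1.72: |R|=0.2798
R=−1: 1+4/5x = −1+1/5x ⇒ -3/5x=2 ⇒ x=2/(-3/5)=-3.3333
Confirm numerically:
  x=-2.087: |R|=0.47241 <1
  x=-1.991: |R|=0.42397 <1
  x=-1.955: |R|=0.40546 <1
  x=-3.855: |R|=1.17674 >1
  x=-3.427: |R|=1.03335 >1
Interval (-3.3333, 0).

z∈(-3.3333,0).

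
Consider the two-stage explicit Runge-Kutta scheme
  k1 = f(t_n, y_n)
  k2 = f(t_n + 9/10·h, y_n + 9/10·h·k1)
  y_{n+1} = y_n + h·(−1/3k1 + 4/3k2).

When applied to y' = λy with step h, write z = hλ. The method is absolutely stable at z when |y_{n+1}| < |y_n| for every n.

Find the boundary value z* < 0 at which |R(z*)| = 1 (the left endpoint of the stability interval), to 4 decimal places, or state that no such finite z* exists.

z* = -0.8333.

With y'=λy (z=hλ):
  k1=λy_n ⇒ h·k1=z·y_n;  k2=λ(1+9/10z)y_n ⇒ h·k2=z(1+9/10z)y_n
  y_{n+1}/y_n = 1 − 1/3z + 4/3z(1+9/10z) = 1 + z + 6/5z²
  Hence R(z) = 1 + z + 6/5z².

Solve |R(x)|<1 on ℝ⁻.
x=-0.91: |R|=1.0837
R=1: x+6/5x²=0 ⇒ x=−5/6=-0.8333; min R=1−1/(4·6/5)=0.7917>−1
Confirm numerically:
  x=-0.704: |R|=0.89074 <1
  x=-0.700: |R|=0.88800 <1
  x=-0.669: |R|=0.86807 <1
  x=-0.517: |R|=0.80375 <1
  x=-1.278: |R|=1.68194 >1
  x=-1.016: |R|=1.22271 >1
Interval (-0.8333, 0).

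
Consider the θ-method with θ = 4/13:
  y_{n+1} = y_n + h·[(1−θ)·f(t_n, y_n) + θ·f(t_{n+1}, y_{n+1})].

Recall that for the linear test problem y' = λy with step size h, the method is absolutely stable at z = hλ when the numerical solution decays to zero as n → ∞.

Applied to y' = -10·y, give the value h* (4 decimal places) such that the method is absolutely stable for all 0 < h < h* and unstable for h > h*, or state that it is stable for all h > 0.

Test eqn y'=λy, z=hλ:
  y_{n+1} = y_n + z·[9/13·y_n + 4/13·y_{n+1}] ⇒ (1 − 4/13z)y_{n+1} = (1 + 9/13z)y_n
  ⇒ R(z) = (1 + 9/13z)/(1 − 4/13z).

Solve |R(x)|<1 on ℝ⁻.
x=-0.39: |R|=0.6518
R=−1: 1+9/13x = −1+4/13x ⇒ -5/13x=2 ⇒ x=2/(-5/13)=-5.2000
Confirm numerically:
  x=-4.272: |R|=0.84579 <1
  x=-4.088: |R|=0.81058 <1
  x=-3.150: |R|=0.59961 <1
  x=-5.753: |R|=1.07678 >1
  x=-5.728: |R|=1.07351 >1
Stable set (-5.2000, 0).

(-5.2000,0); λ=-10 ⇒ h* = (26/5)/10 = 0.5200.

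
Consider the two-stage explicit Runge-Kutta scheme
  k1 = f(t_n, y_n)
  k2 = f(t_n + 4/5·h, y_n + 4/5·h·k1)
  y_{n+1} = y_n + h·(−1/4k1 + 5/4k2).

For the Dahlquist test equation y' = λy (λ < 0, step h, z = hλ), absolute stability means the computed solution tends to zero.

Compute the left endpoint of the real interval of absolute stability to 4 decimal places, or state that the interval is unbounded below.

Set f=λy, z=hλ:
  k1=λy_n ⇒ h·k1=z·y_n;  k2=λ(1+4/5z)y_n ⇒ h·k2=z(1+4/5z)y_n
  y_{n+1}/y_n = 1 − 1/4z + 5/4z(1+4/5z) = 1 + z + z²
  ⇒ R(z) = 1 + z + z².

Boundary: |R(x)|=1, x<0.
x=-1.68: |R|=2.1424
R=1: x+1x²=0 ⇒ x=−1=-1.0000; min R=1−1/(4·1)=0.7500>−1
Confirm numerically:
  x=-0.876: |R|=0.89138 <1
  x=-0.870: |R|=0.88690 <1
  x=-0.646: |R|=0.77132 <1
  x=-0.613: |R|=0.76277 <1
  x=-1.422: |R|=1.60008 >1
  x=-1.246: |R|=1.30652 >1
Interval (-1.0000, 0).

z* = -1.0000.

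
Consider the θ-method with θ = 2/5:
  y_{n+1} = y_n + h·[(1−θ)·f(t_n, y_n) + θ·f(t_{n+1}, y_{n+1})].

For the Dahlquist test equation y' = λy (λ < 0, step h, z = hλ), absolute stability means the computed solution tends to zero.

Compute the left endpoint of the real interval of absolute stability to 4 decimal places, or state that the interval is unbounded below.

z* = -10.0000.

On y'=λy, z=hλ:
  y_{n+1} = y_n + z·[3/5·y_n + 2/5·y_{n+1}] ⇒ (1 − 2/5z)y_{n+1} = (1 + 3/5z)y_n
  Hence R(z) = (1 + 3/5z)/(1 − 2/5z).

Find x<0 with |R(x)|<1.
x=-1.48: |R|=0.0704
R=−1: 1+3/5x = −1+2/5x ⇒ -1/5x=2 ⇒ x=2/(-1/5)=-10.0000
Confirm numerically:
  x=-9.768: |R|=0.99054 <1
  x=-9.182: |R|=0.96499 <1
  x=-5.740: |R|=0.74150 <1
  x=-10.435: |R|=1.01681 >1
  x=-10.366: |R|=1.01422 >1
  x=-10.039: |R|=1.00156 >1
Stable set (-10.0000, 0).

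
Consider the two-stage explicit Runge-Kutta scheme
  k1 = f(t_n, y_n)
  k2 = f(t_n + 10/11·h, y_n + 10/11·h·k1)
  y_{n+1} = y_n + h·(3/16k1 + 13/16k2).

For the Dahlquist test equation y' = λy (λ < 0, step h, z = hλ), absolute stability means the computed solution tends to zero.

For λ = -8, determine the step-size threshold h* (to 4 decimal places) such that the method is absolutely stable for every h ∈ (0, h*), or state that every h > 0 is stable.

Test eqn y'=λy, z=hλ:
  k1=λy_n ⇒ h·k1=z·y_n;  k2=λ(1+10/11z)y_n ⇒ h·k2=z(1+10/11z)y_n
  y_{n+1}/y_n = 1 + 3/16z + 13/16z(1+10/11z) = 1 + z + 65/88z²
  Hence R(z) = 1 + z + 65/88z².

Need |R(x)|<1, x<0.
x=-0.94: |R|=0.7127
R=1: x+65/88x²=0 ⇒ x=−88/65=-1.3538; min R=1−1/(4·65/88)=0.6615>−1
Confirm numerically:
  x=-0.949: |R|=0.71622 <1
  x=-0.871: |R|=0.68936 <1
  x=-0.634: |R|=0.66290 <1
  x=-1.848: |R|=1.67452 >1
  x=-1.400: |R|=1.04773 >1
Stable set (-1.3538, 0).

(-1.3538,0); λ=-8 ⇒ h* = (88/65)/8 = 0.1692.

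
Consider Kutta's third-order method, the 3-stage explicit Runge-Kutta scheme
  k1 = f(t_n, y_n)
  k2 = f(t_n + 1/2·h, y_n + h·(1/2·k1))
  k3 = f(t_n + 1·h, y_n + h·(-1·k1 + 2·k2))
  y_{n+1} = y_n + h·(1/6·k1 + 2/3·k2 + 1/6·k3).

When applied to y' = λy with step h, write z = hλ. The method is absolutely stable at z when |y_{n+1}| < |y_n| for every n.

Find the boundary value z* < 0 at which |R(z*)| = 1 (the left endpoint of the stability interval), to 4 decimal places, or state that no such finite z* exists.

left endpoint -2.5127.

Set f=λy, z=hλ:
  order 3, 3-stage ⇒ R(z)=1+z+z^2/2+z^3/6
  (e.g. R(-0.35)=0.70410, |R|=0.70410)

Need |R(x)|<1, x<0.
x=-0.35: |R|=0.7041
|R(-1.99)|=0.3234 |R(-1.31)|=0.1734 |R(-0.72)|=0.4770
Bisect:
  x_lo=-3.0620 |R|=2.1588  x_hi=-0.0814 |R|=0.9218
  mid=-1.57169 |R|=0.01635 →hi
  mid=-2.31683 |R|=0.70565 →hi
  mid=-2.68940 |R|=1.31497 →lo
  mid=-2.50311 |R|=0.98423 →hi
  mid=-2.59625 |R|=1.14268 →lo
  mid=-2.54968 |R|=1.06177 →lo
  mid=-2.52640 |R|=1.02259 →lo
  mid=-2.51476 |R|=1.00331 →lo
  ...
  [-2.51275,-2.51257] ⇒ x*=-2.5127
Interval (-2.5127, 0).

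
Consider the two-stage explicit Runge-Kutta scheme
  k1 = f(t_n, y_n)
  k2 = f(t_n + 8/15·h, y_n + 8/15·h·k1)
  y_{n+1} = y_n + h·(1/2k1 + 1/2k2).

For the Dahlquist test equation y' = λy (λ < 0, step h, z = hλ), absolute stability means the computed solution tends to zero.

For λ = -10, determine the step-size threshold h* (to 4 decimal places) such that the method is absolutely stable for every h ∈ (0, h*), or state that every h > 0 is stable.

(-3.7500,0); λ=-10 ⇒ h* = (15/4)/10 = 0.3750.

Set f=λy, z=hλ:
  k1=λy_n ⇒ h·k1=z·y_n;  k2=λ(1+8/15z)y_n ⇒ h·k2=z(1+8/15z)y_n
  y_{n+1}/y_n = 1 + 1/2z + 1/2z(1+8/15z) = 1 + z + 4/15z²
  Hence R(z) = 1 + z + 4/15z².

Need |R(x)|<1, x<0.
x=-0.71: |R|=0.4244
R=1: x+4/15x²=0 ⇒ x=−15/4=-3.7500; min R=1−1/(4·4/15)=0.0625>−1
Confirm numerically:
  x=-2.901: |R|=0.34321 <1
  x=-2.536: |R|=0.17901 <1
  x=-1.817: |R|=0.06340 <1
  x=-4.224: |R|=1.53391 >1
  x=-4.209: |R|=1.51518 >1
So |R|<1 on (-3.7500, 0).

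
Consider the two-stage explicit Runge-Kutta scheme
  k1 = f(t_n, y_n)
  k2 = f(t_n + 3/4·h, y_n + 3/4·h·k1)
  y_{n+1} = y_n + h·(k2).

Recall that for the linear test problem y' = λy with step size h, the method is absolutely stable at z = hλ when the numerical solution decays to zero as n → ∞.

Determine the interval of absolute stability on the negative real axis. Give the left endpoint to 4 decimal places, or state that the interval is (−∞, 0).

Set f=λy, z=hλ:
  k1=λy_n ⇒ h·k1=z·y_n;  k2=λ(1+3/4z)y_n ⇒ h·k2=z(1+3/4z)y_n
  y_{n+1}/y_n = 1 + z(1+3/4z) = 1 + z + 3/4z²
  so R(z) = 1 + z + 3/4z².

Boundary: |R(x)|=1, x<0.
x=-1.63: |R|=1.3627
R=1: x+3/4x²=0 ⇒ x=−4/3=-1.3333; min R=1−1/(4·3/4)=0.6667>−1
Confirm numerically:
  x=-1.275: |R|=0.94422 <1
  x=-0.926: |R|=0.71711 <1
  x=-0.716: |R|=0.66849 <1
  x=-0.671: |R|=0.66668 <1
  x=-1.878: |R|=1.76716 >1
  x=-1.733: |R|=1.51947 >1
  x=-1.402: |R|=1.07220 >1
So |R|<1 on (-1.3333, 0).

(-1.3333, 0).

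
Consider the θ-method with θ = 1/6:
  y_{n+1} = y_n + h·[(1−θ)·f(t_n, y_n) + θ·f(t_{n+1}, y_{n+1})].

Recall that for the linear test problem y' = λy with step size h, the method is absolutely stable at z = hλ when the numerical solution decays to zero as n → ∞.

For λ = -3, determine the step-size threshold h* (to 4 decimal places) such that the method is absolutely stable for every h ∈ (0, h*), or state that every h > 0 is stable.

(-3.0000,0); λ=-3 ⇒ h* = (3)/3 = 1.0000.

Set f=λy, z=hλ:
  y_{n+1} = y_n + z·[5/6·y_n + 1/6·y_{n+1}] ⇒ (1 − 1/6z)y_{n+1} = (1 + 5/6z)y_n
  Hence R(z) = (1 + 5/6z)/(1 − 1/6z).

Find x<0 with |R(x)|<1.
x=-0.45: |R|=0.5814
R=−1: 1+5/6x = −1+1/6x ⇒ -2/3x=2 ⇒ x=2/(-2/3)=-3.0000
Confirm numerically:
  x=-2.739: |R|=0.88054 <1
  x=-1.827: |R|=0.40054 <1
  x=-1.609: |R|=0.26876 <1
  x=-3.245: |R|=1.10600 >1
  x=-3.120: |R|=1.05263 >1
  x=-3.049: |R|=1.02166 >1
Interval (-3.0000, 0).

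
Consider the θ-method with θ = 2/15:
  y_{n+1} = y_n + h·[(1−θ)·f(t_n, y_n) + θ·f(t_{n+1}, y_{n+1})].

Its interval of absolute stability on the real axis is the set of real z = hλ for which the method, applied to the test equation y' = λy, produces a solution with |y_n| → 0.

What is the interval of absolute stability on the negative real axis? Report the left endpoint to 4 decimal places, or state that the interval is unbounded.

With y'=λy (z=hλ):
  y_{n+1} = y_n + z·[13/15·y_n + 2/15·y_{n+1}] ⇒ (1 − 2/15z)y_{n+1} = (1 + 13/15z)y_n
  ⇒ R(z) = (1 + 13/15z)/(1 − 2/15z).

Boundary: |R(x)|=1, x<0.
x=-0.69: |R|=0.3681
R=−1: 1+13/15x = −1+2/15x ⇒ -11/15x=2 ⇒ x=2/(-11/15)=-2.7273
Confirm numerically:
  x=-2.602: |R|=0.93180 <1
  x=-1.918: |R|=0.52739 <1
  x=-1.234: |R|=0.05965 <1
  x=-3.195: |R|=1.24053 >1
  x=-2.786: |R|=1.03140 >1
Interval (-2.7273, 0).

(-2.7273, 0).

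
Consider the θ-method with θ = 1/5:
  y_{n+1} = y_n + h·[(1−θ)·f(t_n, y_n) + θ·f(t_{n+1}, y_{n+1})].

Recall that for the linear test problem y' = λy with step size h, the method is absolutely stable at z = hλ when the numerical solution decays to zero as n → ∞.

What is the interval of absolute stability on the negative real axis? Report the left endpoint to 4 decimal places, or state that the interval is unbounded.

Test eqn y'=λy, z=hλ:
  y_{n+1} = y_n + z·[4/5·y_n + 1/5·y_{n+1}] ⇒ (1 − 1/5z)y_{n+1} = (1 + 4/5z)y_n
  ⇒ R(z) = (1 + 4/5z)/(1 − 1/5z).

Solve |R(x)|<1 on ℝ⁻.
x=-1.26: |R|=0.0064
R=−1: 1+4/5x = −1+1/5x ⇒ -3/5x=2 ⇒ x=2/(-3/5)=-3.3333
Confirm numerically:
  x=-3.209: |R|=0.95456 <1
  x=-2.670: |R|=0.74055 <1
  x=-2.578: |R|=0.70098 <1
  x=-2.457: |R|=0.64745 <1
  x=-3.903: |R|=1.19196 >1
  x=-3.725: |R|=1.13467 >1
So |R|<1 on (-3.3333, 0).

(-3.3333, 0).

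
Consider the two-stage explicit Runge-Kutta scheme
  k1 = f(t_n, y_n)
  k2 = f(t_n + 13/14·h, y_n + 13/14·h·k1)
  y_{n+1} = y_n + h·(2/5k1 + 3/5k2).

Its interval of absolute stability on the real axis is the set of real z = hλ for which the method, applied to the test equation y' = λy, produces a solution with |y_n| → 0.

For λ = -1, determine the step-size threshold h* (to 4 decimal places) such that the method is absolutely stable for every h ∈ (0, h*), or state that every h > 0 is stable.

(-1.7949,0); λ=-1 ⇒ h* = (70/39)/1 = 1.7949.

On y'=λy, z=hλ:
  k1=λy_n ⇒ h·k1=z·y_n;  k2=λ(1+13/14z)y_n ⇒ h·k2=z(1+13/14z)y_n
  y_{n+1}/y_n = 1 + 2/5z + 3/5z(1+13/14z) = 1 + z + 39/70z²
  so R(z) = 1 + z + 39/70z².

Need |R(x)|<1, x<0.
x=-0.41: |R|=0.6837
R=1: x+39/70x²=0 ⇒ x=−70/39=-1.7949; min R=1−1/(4·39/70)=0.5513>−1
Confirm numerically:
  x=-1.591: |R|=0.81929 <1
  x=-1.565: |R|=0.79957 <1
  x=-1.561: |R|=0.79660 <1
  x=-1.119: |R|=0.57863 <1
  x=-2.028: |R|=1.26341 >1
  x=-1.819: |R|=1.02445 >1
So |R|<1 on (-1.7949, 0).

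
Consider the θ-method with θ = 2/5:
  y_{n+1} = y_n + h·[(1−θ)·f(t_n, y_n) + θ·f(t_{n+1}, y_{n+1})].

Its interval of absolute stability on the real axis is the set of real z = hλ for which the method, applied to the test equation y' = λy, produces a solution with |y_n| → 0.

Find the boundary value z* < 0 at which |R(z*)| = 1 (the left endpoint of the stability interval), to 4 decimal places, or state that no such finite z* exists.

left endpoint -10.0000.

Set f=λy, z=hλ:
  y_{n+1} = y_n + z·[3/5·y_n + 2/5·y_{n+1}] ⇒ (1 − 2/5z)y_{n+1} = (1 + 3/5z)y_n
  R(z) = (1 + 3/5z)/(1 − 2/5z).

Boundary: |R(x)|=1, x<0.
x=-0.73: |R|=0.4350
R=−1: 1+3/5x = −1+2/5x ⇒ -1/5x=2 ⇒ x=2/(-1/5)=-10.0000
Confirm numerically:
  x=-9.927: |R|=0.99706 <1
  x=-7.771: |R|=0.89149 <1
  x=-7.393: |R|=0.86824 <1
  x=-10.540: |R|=1.02071 >1
  x=-10.417: |R|=1.01614 >1
  x=-10.297: |R|=1.01160 >1
Stable set (-10.0000, 0).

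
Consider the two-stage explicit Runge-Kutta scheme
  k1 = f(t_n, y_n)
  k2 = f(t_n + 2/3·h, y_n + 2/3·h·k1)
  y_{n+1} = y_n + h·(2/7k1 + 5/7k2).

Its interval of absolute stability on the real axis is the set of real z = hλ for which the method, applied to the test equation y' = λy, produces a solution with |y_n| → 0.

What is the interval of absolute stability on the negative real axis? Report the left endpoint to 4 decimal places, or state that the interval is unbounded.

Set f=λy, z=hλ:
  k1=λy_n ⇒ h·k1=z·y_n;  k2=λ(1+2/3z)y_n ⇒ h·k2=z(1+2/3z)y_n
  y_{n+1}/y_n = 1 + 2/7z + 5/7z(1+2/3z) = 1 + z + 10/21z²
  so R(z) = 1 + z + 10/21z².

Need |R(x)|<1, x<0.
x=-1.25: |R|=0.4940
R=1: x+10/21x²=0 ⇒ x=−21/10=-2.1000; min R=1−1/(4·10/21)=0.4750>−1
Confirm numerically:
  x=-1.947: |R|=0.85815 <1
  x=-1.893: |R|=0.81340 <1
  x=-1.798: |R|=0.74143 <1
  x=-1.171: |R|=0.48197 <1
  x=-2.478: |R|=1.44604 >1
  x=-2.431: |R|=1.38317 >1
So |R|<1 on (-2.1000, 0).

z∈(-2.1000,0).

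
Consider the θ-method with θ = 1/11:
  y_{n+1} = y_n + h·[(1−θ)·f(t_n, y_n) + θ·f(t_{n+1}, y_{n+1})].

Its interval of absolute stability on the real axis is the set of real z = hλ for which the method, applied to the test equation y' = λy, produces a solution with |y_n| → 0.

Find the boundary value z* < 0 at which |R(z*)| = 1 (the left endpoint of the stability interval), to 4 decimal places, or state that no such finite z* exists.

Test eqn y'=λy, z=hλ:
  y_{n+1} = y_n + z·[10/11·y_n + 1/11·y_{n+1}] ⇒ (1 − 1/11z)y_{n+1} = (1 + 10/11z)y_n
  R(z) = (1 + 10/11z)/(1 − 1/11z).

Find x<0 with |R(x)|<1.
x=-1.01: |R|=0.0749
R=−1: 1+10/11x = −1+1/11x ⇒ -9/11x=2 ⇒ x=2/(-9/11)=-2.4444
Confirm numerically:
  x=-1.401: |R|=0.24272 <1
  x=-1.196: |R|=0.07871 <1
  x=-1.049: |R|=0.04233 <1
  x=-2.641: |R|=1.12968 >1
  x=-2.618: |R|=1.11470 >1
  x=-2.513: |R|=1.04566 >1
Stable set (-2.4444, 0).

left endpoint -2.4444.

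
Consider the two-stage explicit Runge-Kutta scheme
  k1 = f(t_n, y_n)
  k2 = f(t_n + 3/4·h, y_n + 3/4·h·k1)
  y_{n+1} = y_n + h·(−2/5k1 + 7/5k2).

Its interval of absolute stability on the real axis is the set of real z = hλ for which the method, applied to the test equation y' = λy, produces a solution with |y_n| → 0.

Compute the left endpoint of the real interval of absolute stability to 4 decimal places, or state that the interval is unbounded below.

Set f=λy, z=hλ:
  k1=λy_n ⇒ h·k1=z·y_n;  k2=λ(1+3/4z)y_n ⇒ h·k2=z(1+3/4z)y_n
  y_{n+1}/y_n = 1 − 2/5z + 7/5z(1+3/4z) = 1 + z + 21/20z²
  R(z) = 1 + z + 21/20z².

Need |R(x)|<1, x<0.
x=-1.11: |R|=1.1837
R=1: x+21/20x²=0 ⇒ x=−20/21=-0.9524; min R=1−1/(4·21/20)=0.7619>−1
Confirm numerically:
  x=-0.777: |R|=0.85692 <1
  x=-0.580: |R|=0.77322 <1
  x=-0.421: |R|=0.76510 <1
  x=-1.467: |R|=1.79269 >1
  x=-1.032: |R|=1.08628 >1
Interval (-0.9524, 0).

left endpoint -0.9524.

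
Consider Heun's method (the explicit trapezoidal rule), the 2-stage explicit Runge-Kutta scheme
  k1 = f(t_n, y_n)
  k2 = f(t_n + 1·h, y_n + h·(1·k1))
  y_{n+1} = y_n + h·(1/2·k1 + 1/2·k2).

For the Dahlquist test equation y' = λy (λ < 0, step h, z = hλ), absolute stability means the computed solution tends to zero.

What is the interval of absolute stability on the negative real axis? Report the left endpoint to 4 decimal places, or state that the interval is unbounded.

On y'=λy, z=hλ:
  order 2, 2-stage ⇒ R(z)=1+z+z^2/2
  (e.g. R(-1.35)=0.56125, |R|=0.56125)

Need |R(x)|<1, x<0.
x=-1.35: |R|=0.5613
|R(-2.03)|=1.0304 |R(-1.9)|=0.9050 |R(-1.09)|=0.5040
Bisect:
  x_lo=-2.8225 |R|=2.1607  x_hi=-0.2312 |R|=0.7956
  mid=-1.52682 |R|=0.63877 →hi
  mid=-2.17465 |R|=1.18991 →lo
  mid=-1.85074 |R|=0.86188 →hi
  mid=-2.01270 |R|=1.01278 →lo
  mid=-1.93172 |R|=0.93405 →hi
  mid=-1.97221 |R|=0.97259 →hi
  mid=-1.99245 |R|=0.99248 →hi
  mid=-2.00257 |R|=1.00258 →lo
  mid=-1.99751 |R|=0.99752 →hi
  mid=-2.00004 |R|=1.00004 →lo
  ...
  [-2.00004,-1.99989] ⇒ x*=-2.0000
Stable set (-2.0000, 0).

(-2.0000, 0).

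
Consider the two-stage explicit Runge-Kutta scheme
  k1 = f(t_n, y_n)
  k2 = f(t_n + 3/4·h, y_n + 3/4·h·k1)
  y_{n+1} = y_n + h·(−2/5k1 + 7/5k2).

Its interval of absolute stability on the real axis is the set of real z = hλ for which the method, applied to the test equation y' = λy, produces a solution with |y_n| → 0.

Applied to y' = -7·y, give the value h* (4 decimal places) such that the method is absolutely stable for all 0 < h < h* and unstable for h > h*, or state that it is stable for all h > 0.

(-0.9524,0); λ=-7 ⇒ h* = (20/21)/7 = 0.1361.

On y'=λy, z=hλ:
  k1=λy_n ⇒ h·k1=z·y_n;  k2=λ(1+3/4z)y_n ⇒ h·k2=z(1+3/4z)y_n
  y_{n+1}/y_n = 1 − 2/5z + 7/5z(1+3/4z) = 1 + z + 21/20z²
  R(z) = 1 + z + 21/20z².

Need |R(x)|<1, x<0.
x=-1.79: |R|=2.5743
R=1: x+21/20x²=0 ⇒ x=−20/21=-0.9524; min R=1−1/(4·21/20)=0.7619>−1
Confirm numerically:
  x=-0.931: |R|=0.97910 <1
  x=-0.783: |R|=0.86074 <1
  x=-0.449: |R|=0.76268 <1
  x=-1.490: |R|=1.84110 >1
  x=-1.164: |R|=1.25864 >1
Stable set (-0.9524, 0).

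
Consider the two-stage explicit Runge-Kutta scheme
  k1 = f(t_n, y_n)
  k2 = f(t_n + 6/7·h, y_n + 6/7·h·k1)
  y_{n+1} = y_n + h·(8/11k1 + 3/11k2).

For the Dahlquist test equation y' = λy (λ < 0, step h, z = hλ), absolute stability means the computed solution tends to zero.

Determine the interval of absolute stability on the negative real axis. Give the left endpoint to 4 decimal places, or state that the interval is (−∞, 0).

With y'=λy (z=hλ):
  k1=λy_n ⇒ h·k1=z·y_n;  k2=λ(1+6/7z)y_n ⇒ h·k2=z(1+6/7z)y_n
  y_{n+1}/y_n = 1 + 8/11z + 3/11z(1+6/7z) = 1 + z + 18/77z²
  R(z) = 1 + z + 18/77z².

Need |R(x)|<1, x<0.
x=-1.17: |R|=0.1500
R=1: x+18/77x²=0 ⇒ x=−77/18=-4.2778; min R=1−1/(4·18/77)=-0.0694>−1
Confirm numerically:
  x=-3.546: |R|=0.39340 <1
  x=-3.378: |R|=0.28948 <1
  x=-2.765: |R|=0.02220 <1
  x=-2.456: |R|=0.04594 <1
  x=-4.737: |R|=1.50852 >1
  x=-4.684: |R|=1.44480 >1
  x=-4.308: |R|=1.03044 >1
Interval (-4.2778, 0).

(-4.2778, 0).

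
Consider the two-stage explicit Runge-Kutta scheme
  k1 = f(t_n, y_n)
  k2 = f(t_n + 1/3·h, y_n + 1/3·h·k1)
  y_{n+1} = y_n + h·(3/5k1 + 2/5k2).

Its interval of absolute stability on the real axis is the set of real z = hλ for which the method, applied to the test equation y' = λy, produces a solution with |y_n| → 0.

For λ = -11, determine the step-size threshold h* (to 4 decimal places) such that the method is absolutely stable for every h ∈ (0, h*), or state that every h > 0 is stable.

Test eqn y'=λy, z=hλ:
  k1=λy_n ⇒ h·k1=z·y_n;  k2=λ(1+1/3z)y_n ⇒ h·k2=z(1+1/3z)y_n
  y_{n+1}/y_n = 1 + 3/5z + 2/5z(1+1/3z) = 1 + z + 2/15z²
  R(z) = 1 + z + 2/15z².

Boundary: |R(x)|=1, x<0.
x=-1.27: |R|=0.0549
R=1: x+2/15x²=0 ⇒ x=−15/2=-7.5000; min R=1−1/(4·2/15)=-0.8750>−1
Confirm numerically:
  x=-6.928: |R|=0.47162 <1
  x=-6.814: |R|=0.37675 <1
  x=-5.615: |R|=0.41124 <1
  x=-4.066: |R|=0.86169 <1
  x=-8.020: |R|=1.55605 >1
  x=-7.696: |R|=1.20112 >1
Interval (-7.5000, 0).

(-7.5000,0); λ=-11 ⇒ h* = (15/2)/11 = 0.6818.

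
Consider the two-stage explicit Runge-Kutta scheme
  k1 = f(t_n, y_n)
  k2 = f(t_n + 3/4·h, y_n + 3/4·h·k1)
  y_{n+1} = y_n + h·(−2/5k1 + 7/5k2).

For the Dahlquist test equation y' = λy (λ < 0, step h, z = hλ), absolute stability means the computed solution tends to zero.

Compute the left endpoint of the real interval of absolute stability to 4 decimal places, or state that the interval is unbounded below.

On y'=λy, z=hλ:
  k1=λy_n ⇒ h·k1=z·y_n;  k2=λ(1+3/4z)y_n ⇒ h·k2=z(1+3/4z)y_n
  y_{n+1}/y_n = 1 − 2/5z + 7/5z(1+3/4z) = 1 + z + 21/20z²
  so R(z) = 1 + z + 21/20z².

Need |R(x)|<1, x<0.
x=-0.4: |R|=0.7680
R=1: x+21/20x²=0 ⇒ x=−20/21=-0.9524; min R=1−1/(4·21/20)=0.7619>−1
Confirm numerically:
  x=-0.859: |R|=0.91578 <1
  x=-0.826: |R|=0.89039 <1
  x=-0.621: |R|=0.78392 <1
  x=-0.430: |R|=0.76415 <1
  x=-1.408: |R|=1.67359 >1
  x=-1.264: |R|=1.41358 >1
So |R|<1 on (-0.9524, 0).

z* = -0.9524.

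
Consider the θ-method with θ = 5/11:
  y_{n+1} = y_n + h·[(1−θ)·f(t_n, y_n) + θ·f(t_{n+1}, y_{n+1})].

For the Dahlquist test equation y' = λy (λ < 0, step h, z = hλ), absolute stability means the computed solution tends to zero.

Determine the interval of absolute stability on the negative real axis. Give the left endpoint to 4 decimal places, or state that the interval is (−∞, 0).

With y'=λy (z=hλ):
  y_{n+1} = y_n + z·[6/11·y_n + 5/11·y_{n+1}] ⇒ (1 − 5/11z)y_{n+1} = (1 + 6/11z)y_n
  so R(z) = (1 + 6/11z)/(1 − 5/11z).

Boundary: |R(x)|=1, x<0.
x=-0.97: |R|=0.3268
R=−1: 1+6/11x = −1+5/11x ⇒ -1/11x=2 ⇒ x=2/(-1/11)=-22.0000
Confirm numerically:
  x=-13.756: |R|=0.89667 <1
  x=-12.115: |R|=0.86189 <1
  x=-9.798: |R|=0.79660 <1
  x=-22.143: |R|=1.00117 >1
  x=-22.081: |R|=1.00067 >1
  x=-22.067: |R|=1.00055 >1
So |R|<1 on (-22.0000, 0).

(-22.0000, 0).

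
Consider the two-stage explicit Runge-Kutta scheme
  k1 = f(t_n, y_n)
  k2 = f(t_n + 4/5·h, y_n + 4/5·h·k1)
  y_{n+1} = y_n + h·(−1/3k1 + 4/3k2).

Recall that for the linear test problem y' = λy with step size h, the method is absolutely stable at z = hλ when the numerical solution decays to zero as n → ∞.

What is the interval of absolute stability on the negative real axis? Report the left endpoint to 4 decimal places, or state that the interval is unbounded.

z∈(-0.9375,0).

With y'=λy (z=hλ):
  k1=λy_n ⇒ h·k1=z·y_n;  k2=λ(1+4/5z)y_n ⇒ h·k2=z(1+4/5z)y_n
  y_{n+1}/y_n = 1 − 1/3z + 4/3z(1+4/5z) = 1 + z + 16/15z²
  R(z) = 1 + z + 16/15z².

Boundary: |R(x)|=1, x<0.
x=-1.26: |R|=1.4334
R=1: x+16/15x²=0 ⇒ x=−15/16=-0.9375; min R=1−1/(4·16/15)=0.7656>−1
Confirm numerically:
  x=-0.884: |R|=0.94955 <1
  x=-0.642: |R|=0.79764 <1
  x=-0.557: |R|=0.77393 <1
  x=-1.229: |R|=1.38214 >1
  x=-1.022: |R|=1.09212 >1
Interval (-0.9375, 0).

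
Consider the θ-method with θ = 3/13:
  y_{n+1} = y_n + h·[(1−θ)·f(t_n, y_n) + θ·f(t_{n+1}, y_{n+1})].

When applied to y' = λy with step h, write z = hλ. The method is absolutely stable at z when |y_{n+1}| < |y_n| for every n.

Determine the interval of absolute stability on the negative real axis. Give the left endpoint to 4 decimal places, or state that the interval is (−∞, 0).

(-3.7143, 0).

With y'=λy (z=hλ):
  y_{n+1} = y_n + z·[10/13·y_n + 3/13·y_{n+1}] ⇒ (1 − 3/13z)y_{n+1} = (1 + 10/13z)y_n
  R(z) = (1 + 10/13z)/(1 − 3/13z).

Solve |R(x)|<1 on ℝ⁻.
x=-1.75: |R|=0.2466
R=−1: 1+10/13x = −1+3/13x ⇒ -7/13x=2 ⇒ x=2/(-7/13)=-3.7143
Confirm numerically:
  x=-3.639: |R|=0.97797 <1
  x=-3.497: |R|=0.93525 <1
  x=-3.281: |R|=0.86722 <1
  x=-4.314: |R|=1.16182 >1
  x=-4.004: |R|=1.08108 >1
  x=-3.866: |R|=1.04317 >1
Interval (-3.7143, 0).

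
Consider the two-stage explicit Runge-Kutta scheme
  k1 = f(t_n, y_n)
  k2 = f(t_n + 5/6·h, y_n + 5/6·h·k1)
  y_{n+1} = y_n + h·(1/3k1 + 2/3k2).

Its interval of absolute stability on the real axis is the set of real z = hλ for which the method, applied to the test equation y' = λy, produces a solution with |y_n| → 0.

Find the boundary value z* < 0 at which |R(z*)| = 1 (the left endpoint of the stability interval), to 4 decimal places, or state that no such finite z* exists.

z* = -1.8000.

Set f=λy, z=hλ:
  k1=λy_n ⇒ h·k1=z·y_n;  k2=λ(1+5/6z)y_n ⇒ h·k2=z(1+5/6z)y_n
  y_{n+1}/y_n = 1 + 1/3z + 2/3z(1+5/6z) = 1 + z + 5/9z²
  ⇒ R(z) = 1 + z + 5/9z².

Find x<0 with |R(x)|<1.
x=-1.28: |R|=0.6302
R=1: x+5/9x²=0 ⇒ x=−9/5=-1.8000; min R=1−1/(4·5/9)=0.5500>−1
Confirm numerically:
  x=-1.506: |R|=0.75402 <1
  x=-1.478: |R|=0.73560 <1
  x=-1.100: |R|=0.57222 <1
  x=-0.938: |R|=0.55080 <1
  x=-2.341: |R|=1.70360 >1
  x=-2.124: |R|=1.38232 >1
So |R|<1 on (-1.8000, 0).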